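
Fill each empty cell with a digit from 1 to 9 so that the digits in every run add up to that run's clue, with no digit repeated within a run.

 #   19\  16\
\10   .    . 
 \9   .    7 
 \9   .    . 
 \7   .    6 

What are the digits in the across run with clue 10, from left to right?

R2C1 = 9 − 7 = 2 completes the 9 across.
R4C1 = 7 − 6 = 1 completes the 7 across.
R3C1 = 7: the only remaining digit allowed by both the 9 across and the 19 down.
R3C2 = 9 − 7 = 2 completes the 9 across.
R1C1 = 19 − 10 = 9 completes the 19 down.
R1C2 = 10 − 9 = 1 completes the 10 across.

9, 1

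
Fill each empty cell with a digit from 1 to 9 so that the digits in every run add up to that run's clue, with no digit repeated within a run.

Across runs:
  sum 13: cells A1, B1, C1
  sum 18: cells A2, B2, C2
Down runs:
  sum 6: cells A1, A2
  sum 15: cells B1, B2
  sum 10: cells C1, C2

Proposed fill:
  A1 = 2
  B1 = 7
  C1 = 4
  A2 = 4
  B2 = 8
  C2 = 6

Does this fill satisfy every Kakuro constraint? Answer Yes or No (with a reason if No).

Yes

Across: 2+7+4=13; 4+8+6=18. Down: 2+4=6; 7+8=15; 4+6=10. No digit repeats within any run.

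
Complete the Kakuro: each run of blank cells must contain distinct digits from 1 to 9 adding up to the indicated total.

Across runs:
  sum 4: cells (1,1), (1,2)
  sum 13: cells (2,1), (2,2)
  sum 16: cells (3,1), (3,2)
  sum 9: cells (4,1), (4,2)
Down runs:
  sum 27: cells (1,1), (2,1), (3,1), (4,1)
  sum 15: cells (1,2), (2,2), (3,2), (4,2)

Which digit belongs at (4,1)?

7

4 in 2 cells must be {1,3}; 16 in 2 cells must be {7,9}.
Only 3 fits (1,1) under both its across sum 4 and down sum 27.
(1,2) = 4 − 3 = 1 completes the 4 across.
Nothing is forced directly, so branch on (3,2), whose candidates are 7 or 9. If (3,2) = 9: then (2,2) would have to be in {4,5,6,7,8,9} for the 13 across but in {2,3} for the 15 down — contradiction. So (3,2) = 7.
(3,1) = 16 − 7 = 9 completes the 16 across.
No cell is forced outright now. (2,1) can only be 7 or 8 (the digits allowed by both its 13 across and its 27 down). If (2,1) = 7: then (2,2) would have to be in {6} for the 13 across but in {2,3,4,5} for the 15 down — contradiction. So (2,1) = 8.
(2,2) = 13 − 8 = 5 completes the 13 across.
(4,1) = 27 − 20 = 7 completes the 27 down.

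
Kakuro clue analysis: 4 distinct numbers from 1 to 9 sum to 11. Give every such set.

4 distinct digits from 1–9 sum between 10 and 30.
Only one set works: {1,2,3,5}.

{1,2,3,5}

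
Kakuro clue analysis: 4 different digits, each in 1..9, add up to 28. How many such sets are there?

2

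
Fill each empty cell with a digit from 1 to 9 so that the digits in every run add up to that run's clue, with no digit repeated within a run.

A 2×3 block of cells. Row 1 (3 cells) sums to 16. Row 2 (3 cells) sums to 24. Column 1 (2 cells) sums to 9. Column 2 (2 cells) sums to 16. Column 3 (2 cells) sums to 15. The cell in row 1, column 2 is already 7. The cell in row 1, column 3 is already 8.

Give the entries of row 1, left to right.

1, 7, 8

24 in 3 cells must be {7,8,9}; 16 in 2 cells must be {7,9}.
(1,1) = 16 − 15 = 1 completes the 16 across.
(2,1) = 9 − 1 = 8 completes the 9 down.
(2,2) = 16 − 7 = 9 completes the 16 down.
(2,3) = 24 − 17 = 7 completes the 24 across.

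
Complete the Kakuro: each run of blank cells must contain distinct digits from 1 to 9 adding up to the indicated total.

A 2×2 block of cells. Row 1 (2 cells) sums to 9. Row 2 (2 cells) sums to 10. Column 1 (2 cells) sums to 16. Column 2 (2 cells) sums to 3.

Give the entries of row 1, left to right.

7 2

16 in 2 cells must be {7,9}; 3 in 2 cells must be {1,2}.
The 9 across and the 16 down share only 7, so (1,1) = 7.
(1,2) = 9 − 7 = 2 completes the 9 across.
(2,1) = 16 − 7 = 9 completes the 16 down.
(2,2) = 10 − 9 = 1 completes the 10 across.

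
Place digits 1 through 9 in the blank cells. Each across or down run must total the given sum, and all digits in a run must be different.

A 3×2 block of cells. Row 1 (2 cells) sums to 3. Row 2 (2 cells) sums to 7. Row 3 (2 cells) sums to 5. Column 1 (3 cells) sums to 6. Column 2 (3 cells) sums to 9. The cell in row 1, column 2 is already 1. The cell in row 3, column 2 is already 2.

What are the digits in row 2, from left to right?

1 6

3 in 2 cells must be {1,2}; 6 in 3 cells must be {1,2,3}.
(1,1) = 3 − 1 = 2 completes the 3 across.
(2,2) = 9 − 3 = 6 completes the 9 down.
(3,1) = 5 − 2 = 3 completes the 5 across.
(2,1) = 7 − 6 = 1 completes the 7 across.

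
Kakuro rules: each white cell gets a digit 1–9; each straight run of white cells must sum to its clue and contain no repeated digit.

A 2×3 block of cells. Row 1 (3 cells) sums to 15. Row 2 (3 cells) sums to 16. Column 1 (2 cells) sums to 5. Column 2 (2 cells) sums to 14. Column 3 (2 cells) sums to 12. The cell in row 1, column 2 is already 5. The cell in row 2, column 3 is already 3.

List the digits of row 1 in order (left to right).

(1,3) = 12 − 3 = 9 completes the 12 down.
Given what's placed, (2,1) must be 4 to fit the 16 across and 5 down.
(2,2) = 16 − 7 = 9 completes the 16 across.
(1,1) = 15 − 14 = 1 completes the 15 across.

1 5 9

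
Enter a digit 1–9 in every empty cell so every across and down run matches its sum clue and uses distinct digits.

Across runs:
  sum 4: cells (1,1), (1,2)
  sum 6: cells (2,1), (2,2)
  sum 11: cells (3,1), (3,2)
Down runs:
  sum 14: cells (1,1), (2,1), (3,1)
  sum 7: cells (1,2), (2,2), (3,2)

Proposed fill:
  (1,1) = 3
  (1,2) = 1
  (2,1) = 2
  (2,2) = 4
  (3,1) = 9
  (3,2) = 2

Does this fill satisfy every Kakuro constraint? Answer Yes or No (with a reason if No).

Across: 3+1=4; 2+4=6; 9+2=11. Down: 3+2+9=14; 1+4+2=7. No digit repeats within any run.

Yes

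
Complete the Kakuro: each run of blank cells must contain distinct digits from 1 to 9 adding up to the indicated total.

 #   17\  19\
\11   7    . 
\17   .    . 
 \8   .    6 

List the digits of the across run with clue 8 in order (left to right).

17 in 2 cells must be {8,9}.
R1C2 = 11 − 7 = 4 completes the 11 across.
R2C2 = 19 − 10 = 9 completes the 19 down.
R3C1 = 8 − 6 = 2 completes the 8 across.
R2C1 = 17 − 9 = 8 completes the 17 across.

2 6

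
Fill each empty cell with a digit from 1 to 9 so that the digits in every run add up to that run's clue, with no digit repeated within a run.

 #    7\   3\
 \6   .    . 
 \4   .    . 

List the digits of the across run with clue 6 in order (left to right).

4 2

4 in 2 cells must be {1,3}; 3 in 2 cells must be {1,2}.
The 4 across and the 3 down share only 1, so R2C2 = 1.
R1C2 = 3 − 1 = 2 completes the 3 down.
R2C1 = 4 − 1 = 3 completes the 4 across.
R1C1 = 6 − 2 = 4 completes the 6 across.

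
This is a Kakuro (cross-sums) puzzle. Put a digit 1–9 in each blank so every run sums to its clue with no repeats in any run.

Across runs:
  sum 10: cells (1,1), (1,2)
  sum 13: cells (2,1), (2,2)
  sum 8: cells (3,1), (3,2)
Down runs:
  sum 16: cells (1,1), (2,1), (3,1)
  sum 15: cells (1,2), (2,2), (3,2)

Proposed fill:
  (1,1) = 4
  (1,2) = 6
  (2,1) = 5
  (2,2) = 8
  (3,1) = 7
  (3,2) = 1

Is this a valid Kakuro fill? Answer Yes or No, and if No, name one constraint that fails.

Yes

Across: 4+6=10; 5+8=13; 7+1=8. Down: 4+5+7=16; 6+8+1=15. No digit repeats within any run.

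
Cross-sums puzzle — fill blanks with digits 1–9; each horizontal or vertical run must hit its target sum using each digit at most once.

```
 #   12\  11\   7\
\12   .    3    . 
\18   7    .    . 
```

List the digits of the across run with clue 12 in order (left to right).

R1C1 = 12 − 7 = 5 completes the 12 down.
R1C3 = 12 − 8 = 4 completes the 12 across.
R2C2 = 11 − 3 = 8 completes the 11 down.
R2C3 = 18 − 15 = 3 completes the 18 across.

5 3 4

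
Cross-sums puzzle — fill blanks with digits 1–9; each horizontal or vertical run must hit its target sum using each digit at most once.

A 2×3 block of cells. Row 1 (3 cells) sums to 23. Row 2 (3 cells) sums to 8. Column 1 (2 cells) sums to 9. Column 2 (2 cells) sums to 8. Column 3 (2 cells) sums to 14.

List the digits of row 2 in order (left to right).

23 in 3 cells must be {6,8,9}.
The 23 across and the 8 down share only 6, so (1,2) = 6.
(2,2) = 8 − 6 = 2 completes the 8 down.
Given what's placed, (2,3) must be 5 to fit the 8 across and 14 down.
(1,1) = 8: the only remaining digit allowed by both the 23 across and the 9 down.
(1,3) = 23 − 14 = 9 completes the 23 across.
(2,1) = 8 − 7 = 1 completes the 8 across.

1 2 5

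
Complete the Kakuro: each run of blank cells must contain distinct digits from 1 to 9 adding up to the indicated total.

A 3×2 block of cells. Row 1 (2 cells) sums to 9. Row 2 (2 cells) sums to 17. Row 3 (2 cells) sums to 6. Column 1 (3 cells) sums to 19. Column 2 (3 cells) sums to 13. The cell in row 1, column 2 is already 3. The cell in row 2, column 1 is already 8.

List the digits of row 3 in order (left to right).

5, 1

17 in 2 cells must be {8,9}.
(1,1) = 9 − 3 = 6 completes the 9 across.
(2,2) = 17 − 8 = 9 completes the 17 across.
(3,1) = 19 − 14 = 5 completes the 19 down.
(3,2) = 6 − 5 = 1 completes the 6 across.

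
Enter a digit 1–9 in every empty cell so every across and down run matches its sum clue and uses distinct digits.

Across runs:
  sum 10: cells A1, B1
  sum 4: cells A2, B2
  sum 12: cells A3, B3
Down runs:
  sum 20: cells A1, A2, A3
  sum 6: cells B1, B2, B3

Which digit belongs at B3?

3

4 in 2 cells must be {1,3}; 6 in 3 cells must be {1,2,3}.
The 4 across and the 20 down share only 3, so A2 = 3.
B2 = 4 − 3 = 1 completes the 4 across.
Given what's placed, B3 must be 3 to fit the 12 across and 6 down.
B1 = 6 − 4 = 2 completes the 6 down.
A3 = 12 − 3 = 9 completes the 12 across.
A1 = 10 − 2 = 8 completes the 10 across.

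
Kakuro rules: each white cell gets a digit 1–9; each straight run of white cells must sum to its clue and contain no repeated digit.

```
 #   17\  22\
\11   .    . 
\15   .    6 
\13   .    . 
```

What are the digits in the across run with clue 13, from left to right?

R2C1 = 15 − 6 = 9 completes the 15 across.
Nothing is forced directly, so branch on R1C2, whose candidates are 7 or 9. If R1C2 = 7: then R1C1 would have to be in {4} for the 11 across but in {1,2,3,5,6,7} for the 17 down — contradiction. So R1C2 = 9.
R1C1 = 11 − 9 = 2 completes the 11 across.
R3C1 = 17 − 11 = 6 completes the 17 down.
R3C2 = 13 − 6 = 7 completes the 13 across.

6 7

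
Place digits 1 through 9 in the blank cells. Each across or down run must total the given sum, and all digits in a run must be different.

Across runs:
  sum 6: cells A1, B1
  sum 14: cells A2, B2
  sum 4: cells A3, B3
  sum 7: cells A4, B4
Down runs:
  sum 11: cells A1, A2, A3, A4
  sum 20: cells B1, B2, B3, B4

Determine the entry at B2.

4 in 2 cells must be {1,3}; 11 in 4 cells must be {1,2,3,5}.
Only 5 fits A2 under both its across sum 14 and down sum 11.
B2 = 14 − 5 = 9 completes the 14 across.

9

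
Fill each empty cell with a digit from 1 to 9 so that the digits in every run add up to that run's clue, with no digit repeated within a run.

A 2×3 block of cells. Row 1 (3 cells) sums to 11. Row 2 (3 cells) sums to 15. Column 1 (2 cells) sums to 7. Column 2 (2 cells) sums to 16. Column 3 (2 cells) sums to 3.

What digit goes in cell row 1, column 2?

16 in 2 cells must be {7,9}; 3 in 2 cells must be {1,2}.
The 11 across and the 16 down share only 7, so (1,2) = 7.
Given what's placed, (1,3) must be 1 to fit the 11 across and 3 down.
(2,2) = 16 − 7 = 9 completes the 16 down.
(2,3) = 3 − 1 = 2 completes the 3 down.
(1,1) = 11 − 8 = 3 completes the 11 across.
(2,1) = 15 − 11 = 4 completes the 15 across.

7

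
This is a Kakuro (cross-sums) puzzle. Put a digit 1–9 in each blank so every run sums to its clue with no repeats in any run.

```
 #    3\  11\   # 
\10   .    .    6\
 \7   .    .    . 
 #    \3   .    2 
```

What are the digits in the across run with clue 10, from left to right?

2 8

7 in 3 cells must be {1,2,4}; 3 in 2 cells must be {1,2}.
R2C3 = 6 − 2 = 4 completes the 6 down.
R3C2 = 3 − 2 = 1 completes the 3 across.
Given what's placed, R2C2 must be 2 to fit the 7 across and 11 down.
R1C2 = 11 − 3 = 8 completes the 11 down.
R2C1 = 7 − 6 = 1 completes the 7 across.
R1C1 = 10 − 8 = 2 completes the 10 across.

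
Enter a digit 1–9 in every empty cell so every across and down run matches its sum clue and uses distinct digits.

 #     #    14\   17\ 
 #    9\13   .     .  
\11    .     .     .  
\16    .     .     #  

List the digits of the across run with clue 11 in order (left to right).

16 in 2 cells must be {7,9}; 17 in 2 cells must be {8,9}.
The 11 across and the 17 down share only 8, so R2C3 = 8.
Intersecting the 16 across with the 9 down forces R3C1 = 7.
R3C2 = 16 − 7 = 9 completes the 16 across.
R1C2 = 4: the only remaining digit allowed by both the 13 across and the 14 down.
R1C3 = 13 − 4 = 9 completes the 13 across.
R2C1 = 9 − 7 = 2 completes the 9 down.
R2C2 = 11 − 10 = 1 completes the 11 across.

2, 1, 8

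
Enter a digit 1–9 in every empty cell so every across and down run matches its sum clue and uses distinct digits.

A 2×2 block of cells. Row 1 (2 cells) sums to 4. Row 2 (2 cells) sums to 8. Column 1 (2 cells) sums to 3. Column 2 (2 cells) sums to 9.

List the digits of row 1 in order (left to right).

1 3

4 in 2 cells must be {1,3}; 3 in 2 cells must be {1,2}.
The 4 across and the 3 down share only 1, so (1,1) = 1.
(1,2) = 4 − 1 = 3 completes the 4 across.
(2,1) = 3 − 1 = 2 completes the 3 down.
(2,2) = 8 − 2 = 6 completes the 8 across.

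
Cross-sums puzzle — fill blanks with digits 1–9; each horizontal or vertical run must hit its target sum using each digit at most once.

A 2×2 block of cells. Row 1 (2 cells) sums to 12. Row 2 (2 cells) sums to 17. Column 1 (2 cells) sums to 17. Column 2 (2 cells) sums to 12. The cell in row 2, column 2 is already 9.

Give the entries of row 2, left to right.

8 9

17 in 2 cells must be {8,9}.
(1,2) = 12 − 9 = 3 completes the 12 down.
(2,1) = 17 − 9 = 8 completes the 17 across.
(1,1) = 12 − 3 = 9 completes the 12 across.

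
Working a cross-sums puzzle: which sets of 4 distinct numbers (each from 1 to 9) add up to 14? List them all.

{1,2,3,8}; {1,2,4,7}; {1,2,5,6}; {1,3,4,6}; {2,3,4,5}

4 distinct digits from 1–9 sum between 10 and 30.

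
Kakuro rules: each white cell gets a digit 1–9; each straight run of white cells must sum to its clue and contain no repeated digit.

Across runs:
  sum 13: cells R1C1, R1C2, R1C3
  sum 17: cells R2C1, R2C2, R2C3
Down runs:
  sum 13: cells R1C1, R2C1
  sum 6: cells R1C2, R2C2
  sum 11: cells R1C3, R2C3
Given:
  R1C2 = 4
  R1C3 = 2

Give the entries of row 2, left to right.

6 2 9

R1C1 = 13 − 6 = 7 completes the 13 across.
R2C1 = 13 − 7 = 6 completes the 13 down.
R2C2 = 6 − 4 = 2 completes the 6 down.
R2C3 = 17 − 8 = 9 completes the 17 across.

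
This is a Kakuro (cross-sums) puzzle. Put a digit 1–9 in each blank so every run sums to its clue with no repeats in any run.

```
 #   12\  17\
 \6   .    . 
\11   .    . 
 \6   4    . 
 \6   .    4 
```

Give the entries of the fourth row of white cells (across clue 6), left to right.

2, 4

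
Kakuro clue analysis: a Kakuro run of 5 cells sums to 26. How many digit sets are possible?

5 distinct digits from 1–9 sum between 15 and 35.

11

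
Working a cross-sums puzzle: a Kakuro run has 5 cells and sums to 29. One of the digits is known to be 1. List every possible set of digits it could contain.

{1,4,7,8,9}; {1,5,6,8,9}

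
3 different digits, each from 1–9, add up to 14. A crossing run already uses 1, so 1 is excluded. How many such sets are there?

5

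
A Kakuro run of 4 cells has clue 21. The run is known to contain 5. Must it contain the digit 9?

No

Counterexample: {1,5,7,8} sums to 21 under that restriction without using 9.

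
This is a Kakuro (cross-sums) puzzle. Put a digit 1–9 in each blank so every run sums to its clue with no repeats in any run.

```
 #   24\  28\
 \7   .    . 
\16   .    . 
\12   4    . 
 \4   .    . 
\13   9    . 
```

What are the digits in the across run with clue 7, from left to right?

16 in 2 cells must be {7,9}; 4 in 2 cells must be {1,3}.
R2C1 = 7: the only remaining digit allowed by both the 16 across and the 24 down.
R2C2 = 16 − 7 = 9 completes the 16 across.
R3C2 = 12 − 4 = 8 completes the 12 across.
R5C2 = 13 − 9 = 4 completes the 13 across.
R4C2 = 1: the only remaining digit allowed by both the 4 across and the 28 down.
R1C2 = 28 − 22 = 6 completes the 28 down.
R4C1 = 4 − 1 = 3 completes the 4 across.
R1C1 = 7 − 6 = 1 completes the 7 across.

1 6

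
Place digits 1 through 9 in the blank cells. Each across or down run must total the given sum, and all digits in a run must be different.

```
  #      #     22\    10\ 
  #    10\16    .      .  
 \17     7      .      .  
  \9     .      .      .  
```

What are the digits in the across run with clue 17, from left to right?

16 in 2 cells must be {7,9}.
R1C3 = 7: only digit in both the 16-across and 10-down candidate sets.
R3C1 = 10 − 7 = 3 completes the 10 down.
R3C2 = 5: the only remaining digit allowed by both the 9 across and the 22 down.
R3C3 = 9 − 8 = 1 completes the 9 across.
R1C2 = 16 − 7 = 9 completes the 16 across.
R2C2 = 22 − 14 = 8 completes the 22 down.
R2C3 = 17 − 15 = 2 completes the 17 across.

7, 8, 2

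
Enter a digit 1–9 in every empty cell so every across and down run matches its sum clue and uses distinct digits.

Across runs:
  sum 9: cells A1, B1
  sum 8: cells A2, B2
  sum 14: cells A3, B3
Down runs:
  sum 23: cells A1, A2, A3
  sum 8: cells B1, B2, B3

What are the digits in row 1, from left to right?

8, 1

23 in 3 cells must be {6,8,9}.
The 8 across and the 23 down share only 6, so A2 = 6.
B2 = 8 − 6 = 2 completes the 8 across.
Given what's placed, B3 must be 5 to fit the 14 across and 8 down.
A1 = 8: the only remaining digit allowed by both the 9 across and the 23 down.
B1 = 9 − 8 = 1 completes the 9 across.
A3 = 14 − 5 = 9 completes the 14 across.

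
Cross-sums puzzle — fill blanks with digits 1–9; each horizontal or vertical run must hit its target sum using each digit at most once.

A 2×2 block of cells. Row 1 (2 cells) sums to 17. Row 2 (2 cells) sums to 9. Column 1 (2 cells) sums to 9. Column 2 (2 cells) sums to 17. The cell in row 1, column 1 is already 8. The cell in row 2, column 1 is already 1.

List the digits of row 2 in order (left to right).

17 in 2 cells must be {8,9}.
(1,2) = 17 − 8 = 9 completes the 17 across.
(2,2) = 9 − 1 = 8 completes the 9 across.

1, 8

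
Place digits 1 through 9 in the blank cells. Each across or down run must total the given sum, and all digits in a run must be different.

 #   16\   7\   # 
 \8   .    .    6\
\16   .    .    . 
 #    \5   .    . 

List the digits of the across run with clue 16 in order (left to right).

9, 2, 5

16 in 2 cells must be {7,9}; 7 in 3 cells must be {1,2,4}.
The 8 across and the 16 down share only 7, so R1C1 = 7.
R1C2 = 8 − 7 = 1 completes the 8 across.
R2C1 = 16 − 7 = 9 completes the 16 down.
No cell is forced outright now. R2C2 can only be 2 or 4 (the digits allowed by both its 16 across and its 7 down). If R2C2 = 4: then R2C3 would have to be in {3} for the 16 across but in {1,2,4,5} for the 6 down — contradiction. So R2C2 = 2.
R2C3 = 16 − 11 = 5 completes the 16 across.
R3C2 = 7 − 3 = 4 completes the 7 down.
R3C3 = 5 − 4 = 1 completes the 5 across.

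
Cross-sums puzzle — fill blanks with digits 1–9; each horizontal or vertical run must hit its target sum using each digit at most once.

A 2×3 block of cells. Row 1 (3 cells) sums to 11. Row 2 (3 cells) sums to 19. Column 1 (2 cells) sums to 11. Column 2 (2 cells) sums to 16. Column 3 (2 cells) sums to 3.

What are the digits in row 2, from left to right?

16 in 2 cells must be {7,9}; 3 in 2 cells must be {1,2}.
The 11 across and the 16 down share only 7, so (1,2) = 7.
Given what's placed, (1,3) must be 1 to fit the 11 across and 3 down.
(2,2) = 16 − 7 = 9 completes the 16 down.
(2,3) = 3 − 1 = 2 completes the 3 down.
(1,1) = 11 − 8 = 3 completes the 11 across.
(2,1) = 19 − 11 = 8 completes the 19 across.

8 9 2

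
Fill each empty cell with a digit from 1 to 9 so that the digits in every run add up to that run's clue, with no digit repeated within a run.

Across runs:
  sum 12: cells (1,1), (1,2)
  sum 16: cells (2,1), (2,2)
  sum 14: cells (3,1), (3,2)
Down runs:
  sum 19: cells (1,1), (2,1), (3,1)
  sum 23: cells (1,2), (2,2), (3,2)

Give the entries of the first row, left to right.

4, 8

16 in 2 cells must be {7,9}; 23 in 3 cells must be {6,8,9}.
The 16 across and the 23 down share only 9, so (2,2) = 9.
Given what's placed, (1,2) must be 8 to fit the 12 across and 23 down.
(2,1) = 16 − 9 = 7 completes the 16 across.
(3,2) = 23 − 17 = 6 completes the 23 down.
(1,1) = 12 − 8 = 4 completes the 12 across.
(3,1) = 14 − 6 = 8 completes the 14 across.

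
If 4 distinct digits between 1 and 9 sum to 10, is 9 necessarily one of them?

The only way to make 10 from 4 distinct digits is {1,2,3,4}, which does not contain 9.

No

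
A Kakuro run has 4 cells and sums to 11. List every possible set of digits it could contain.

{1,2,3,5}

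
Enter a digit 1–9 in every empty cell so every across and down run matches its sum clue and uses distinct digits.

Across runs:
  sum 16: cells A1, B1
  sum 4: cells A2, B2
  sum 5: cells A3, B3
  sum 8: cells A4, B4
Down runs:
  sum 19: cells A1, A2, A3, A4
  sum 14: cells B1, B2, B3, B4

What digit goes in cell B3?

16 in 2 cells must be {7,9}; 4 in 2 cells must be {1,3}.
Only 7 fits B1 under both its across sum 16 and down sum 14.
Given what's placed, B2 must be 1 to fit the 4 across and 14 down.
B4 = 2: the only remaining digit allowed by both the 8 across and the 14 down.
A1 = 16 − 7 = 9 completes the 16 across.
A2 = 4 − 1 = 3 completes the 4 across.
B3 = 14 − 10 = 4 completes the 14 down.

4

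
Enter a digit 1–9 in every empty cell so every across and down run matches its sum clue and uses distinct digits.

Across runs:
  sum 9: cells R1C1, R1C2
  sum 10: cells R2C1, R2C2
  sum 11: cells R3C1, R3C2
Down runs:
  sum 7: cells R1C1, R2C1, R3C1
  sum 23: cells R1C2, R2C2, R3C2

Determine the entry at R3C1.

2

7 in 3 cells must be {1,2,4}; 23 in 3 cells must be {6,8,9}.
Nothing is forced directly, so branch on R1C2, whose candidates are 6 or 8. If R1C2 = 6: then R1C1 would have to be in {3} for the 9 across but in {1,2,4} for the 7 down — contradiction. So R1C2 = 8.
R1C1 = 9 − 8 = 1 completes the 9 across.
Nothing is forced directly, so branch on R2C1, whose candidates are 2 or 4. If R2C1 = 2: then R2C2 would have to be in {8} for the 10 across but in {6,9} for the 23 down — contradiction. So R2C1 = 4.
R2C2 = 10 − 4 = 6 completes the 10 across.
R3C1 = 7 − 5 = 2 completes the 7 down.
R3C2 = 11 − 2 = 9 completes the 11 across.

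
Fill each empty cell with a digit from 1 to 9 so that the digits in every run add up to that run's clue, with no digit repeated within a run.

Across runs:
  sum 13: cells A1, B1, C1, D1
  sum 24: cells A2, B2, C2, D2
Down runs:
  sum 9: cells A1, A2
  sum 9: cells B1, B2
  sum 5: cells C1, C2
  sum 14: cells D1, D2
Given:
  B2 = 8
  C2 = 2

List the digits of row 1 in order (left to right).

4, 1, 3, 5

B1 = 9 − 8 = 1 completes the 9 down.
C1 = 5 − 2 = 3 completes the 5 down.
D1 = 5: the only remaining digit allowed by both the 13 across and the 14 down.
Given what's placed, A2 must be 5 to fit the 24 across and 9 down.
D2 = 24 − 15 = 9 completes the 24 across.
A1 = 13 − 9 = 4 completes the 13 across.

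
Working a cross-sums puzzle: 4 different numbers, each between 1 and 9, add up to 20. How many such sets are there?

4 distinct digits from 1–9 sum between 10 and 30.

12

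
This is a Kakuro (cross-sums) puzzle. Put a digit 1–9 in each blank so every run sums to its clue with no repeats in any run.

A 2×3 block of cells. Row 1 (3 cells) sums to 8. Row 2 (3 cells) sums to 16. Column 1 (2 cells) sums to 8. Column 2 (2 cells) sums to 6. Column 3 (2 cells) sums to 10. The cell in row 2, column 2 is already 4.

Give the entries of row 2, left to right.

(1,2) = 6 − 4 = 2 completes the 6 down.
Given what's placed, (1,3) must be 1 to fit the 8 across and 10 down.
(2,3) = 10 − 1 = 9 completes the 10 down.
(1,1) = 8 − 3 = 5 completes the 8 across.
(2,1) = 16 − 13 = 3 completes the 16 across.

3, 4, 9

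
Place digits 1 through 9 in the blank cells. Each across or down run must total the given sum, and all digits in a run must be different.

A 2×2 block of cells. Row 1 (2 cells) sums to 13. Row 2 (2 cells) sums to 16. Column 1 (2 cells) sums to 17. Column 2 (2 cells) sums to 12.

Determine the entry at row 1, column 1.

16 in 2 cells must be {7,9}; 17 in 2 cells must be {8,9}.
The 16 across and the 17 down share only 9, so (2,1) = 9.
(2,2) = 16 − 9 = 7 completes the 16 across.
(1,1) = 17 − 9 = 8 completes the 17 down.
(1,2) = 13 − 8 = 5 completes the 13 across.

8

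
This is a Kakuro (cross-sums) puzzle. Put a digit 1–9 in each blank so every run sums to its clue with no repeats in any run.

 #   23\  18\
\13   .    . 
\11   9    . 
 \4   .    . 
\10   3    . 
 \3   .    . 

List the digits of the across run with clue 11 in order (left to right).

4 in 2 cells must be {1,3}; 3 in 2 cells must be {1,2}.
R2C2 = 11 − 9 = 2 completes the 11 across.

9 2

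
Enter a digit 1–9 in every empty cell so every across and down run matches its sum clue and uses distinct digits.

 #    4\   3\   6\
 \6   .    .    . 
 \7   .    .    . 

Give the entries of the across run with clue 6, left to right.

6 in 3 cells must be {1,2,3}; 7 in 3 cells must be {1,2,4}; 4 in 2 cells must be {1,3}.
The 7 across and the 4 down share only 1, so R2C1 = 1.
Given what's placed, R2C2 must be 2 to fit the 7 across and 3 down.
R2C3 = 7 − 3 = 4 completes the 7 across.
R1C1 = 4 − 1 = 3 completes the 4 down.
R1C2 = 3 − 2 = 1 completes the 3 down.
R1C3 = 6 − 4 = 2 completes the 6 across.

3 1 2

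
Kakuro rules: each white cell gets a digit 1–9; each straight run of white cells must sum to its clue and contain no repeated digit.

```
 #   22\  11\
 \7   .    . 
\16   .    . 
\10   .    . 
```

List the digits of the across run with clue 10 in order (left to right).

7 3

16 in 2 cells must be {7,9}.
The 16 across and the 11 down share only 7, so R2C2 = 7.
R2C1 = 16 − 7 = 9 completes the 16 across.
Nothing is forced directly, so branch on R1C1, whose candidates are 5 or 6. If R1C1 = 5: then R1C2 would have to be in {2} for the 7 across but in {1,3} for the 11 down — contradiction. So R1C1 = 6.
R1C2 = 7 − 6 = 1 completes the 7 across.
R3C1 = 22 − 15 = 7 completes the 22 down.
R3C2 = 10 − 7 = 3 completes the 10 across.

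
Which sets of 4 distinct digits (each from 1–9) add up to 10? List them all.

4 distinct digits from 1–9 sum between 10 and 30.
Only one set works: {1,2,3,4}.

{1,2,3,4}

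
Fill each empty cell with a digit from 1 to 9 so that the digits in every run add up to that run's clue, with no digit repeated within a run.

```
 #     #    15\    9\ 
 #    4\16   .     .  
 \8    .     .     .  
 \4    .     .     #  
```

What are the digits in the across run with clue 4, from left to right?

16 in 2 cells must be {7,9}; 4 in 2 cells must be {1,3}.
The 16 across and the 9 down share only 7, so R1C3 = 7.
R2C3 = 9 − 7 = 2 completes the 9 down.
R1C2 = 16 − 7 = 9 completes the 16 across.
R2C1 = 1: the only remaining digit allowed by both the 8 across and the 4 down.
R2C2 = 8 − 3 = 5 completes the 8 across.
R3C1 = 4 − 1 = 3 completes the 4 down.
R3C2 = 4 − 3 = 1 completes the 4 across.

3, 1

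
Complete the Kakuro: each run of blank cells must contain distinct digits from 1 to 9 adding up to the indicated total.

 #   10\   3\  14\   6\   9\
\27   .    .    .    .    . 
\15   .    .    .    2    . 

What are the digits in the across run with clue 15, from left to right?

3, 1, 5, 2, 4

15 in 5 cells must be {1,2,3,4,5}; 3 in 2 cells must be {1,2}.
R1C4 = 6 − 2 = 4 completes the 6 down.
Given what's placed, R2C2 must be 1 to fit the 15 across and 3 down.
R2C3 = 5: the only remaining digit allowed by both the 15 across and the 14 down.
R1C2 = 3 − 1 = 2 completes the 3 down.
R1C3 = 14 − 5 = 9 completes the 14 down.
Given what's placed, R1C1 must be 7 to fit the 27 across and 10 down.
R1C5 = 27 − 22 = 5 completes the 27 across.
R2C1 = 10 − 7 = 3 completes the 10 down.
R2C5 = 15 − 11 = 4 completes the 15 across.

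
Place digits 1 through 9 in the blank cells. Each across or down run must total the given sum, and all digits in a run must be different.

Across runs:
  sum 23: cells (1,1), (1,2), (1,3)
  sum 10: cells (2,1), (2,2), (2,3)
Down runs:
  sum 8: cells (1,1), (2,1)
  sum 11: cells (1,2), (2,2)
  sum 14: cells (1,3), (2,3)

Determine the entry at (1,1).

6

23 in 3 cells must be {6,8,9}.
The 23 across and the 8 down share only 6, so (1,1) = 6.
(2,1) = 8 − 6 = 2 completes the 8 down.
Given what's placed, (2,3) must be 5 to fit the 10 across and 14 down.
(1,3) = 14 − 5 = 9 completes the 14 down.
(2,2) = 10 − 7 = 3 completes the 10 across.
(1,2) = 23 − 15 = 8 completes the 23 across.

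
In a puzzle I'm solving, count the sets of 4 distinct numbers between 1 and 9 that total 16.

8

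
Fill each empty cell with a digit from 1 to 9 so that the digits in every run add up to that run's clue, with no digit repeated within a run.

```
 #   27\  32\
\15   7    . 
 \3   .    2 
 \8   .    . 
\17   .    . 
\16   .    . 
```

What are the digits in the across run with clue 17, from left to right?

3 in 2 cells must be {1,2}; 17 in 2 cells must be {8,9}; 16 in 2 cells must be {7,9}.
R1C2 = 15 − 7 = 8 completes the 15 across.
R2C1 = 3 − 2 = 1 completes the 3 across.
R4C2 = 9: the only remaining digit allowed by both the 17 across and the 32 down.
Given what's placed, R5C1 must be 9 to fit the 16 across and 27 down.
R5C2 = 16 − 9 = 7 completes the 16 across.
R3C2 = 32 − 26 = 6 completes the 32 down.
R4C1 = 17 − 9 = 8 completes the 17 across.

8 9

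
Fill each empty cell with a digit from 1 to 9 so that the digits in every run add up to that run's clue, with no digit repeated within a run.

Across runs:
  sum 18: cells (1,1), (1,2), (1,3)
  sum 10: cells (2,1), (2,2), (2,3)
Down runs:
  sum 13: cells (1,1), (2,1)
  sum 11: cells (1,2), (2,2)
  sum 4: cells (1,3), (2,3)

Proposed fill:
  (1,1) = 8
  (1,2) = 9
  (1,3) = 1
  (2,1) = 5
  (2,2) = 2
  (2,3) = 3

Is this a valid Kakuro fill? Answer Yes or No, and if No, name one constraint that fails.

Across: 8+9+1=18; 5+2+3=10. Down: 8+5=13; 9+2=11; 1+3=4. No digit repeats within any run.

Yes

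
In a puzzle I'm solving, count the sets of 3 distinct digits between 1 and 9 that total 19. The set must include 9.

3

3 distinct digits from 1–9 sum between 6 and 24.
Keeping only sets containing 9.
Enumerating: {2,8,9}, {3,7,9}, {4,6,9}.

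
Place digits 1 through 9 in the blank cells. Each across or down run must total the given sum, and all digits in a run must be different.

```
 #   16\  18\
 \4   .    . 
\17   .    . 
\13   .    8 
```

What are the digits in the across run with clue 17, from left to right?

8 9

4 in 2 cells must be {1,3}; 17 in 2 cells must be {8,9}.
Given what's placed, R2C2 must be 9 to fit the 17 across and 18 down.
R3C1 = 13 − 8 = 5 completes the 13 across.
R1C1 = 3: the only remaining digit allowed by both the 4 across and the 16 down.
R1C2 = 4 − 3 = 1 completes the 4 across.
R2C1 = 17 − 9 = 8 completes the 17 across.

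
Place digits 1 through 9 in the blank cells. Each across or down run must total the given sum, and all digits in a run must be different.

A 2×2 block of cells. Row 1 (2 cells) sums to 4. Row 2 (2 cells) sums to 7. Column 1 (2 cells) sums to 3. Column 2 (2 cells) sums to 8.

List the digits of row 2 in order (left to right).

4 in 2 cells must be {1,3}; 3 in 2 cells must be {1,2}.
The 4 across and the 3 down share only 1, so (1,1) = 1.
(1,2) = 4 − 1 = 3 completes the 4 across.
(2,1) = 3 − 1 = 2 completes the 3 down.
(2,2) = 7 − 2 = 5 completes the 7 across.

2 5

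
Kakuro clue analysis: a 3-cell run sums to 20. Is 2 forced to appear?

No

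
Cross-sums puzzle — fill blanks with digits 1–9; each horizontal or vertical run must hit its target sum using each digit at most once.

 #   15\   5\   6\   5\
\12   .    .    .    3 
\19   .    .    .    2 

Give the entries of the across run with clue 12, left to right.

Given what's placed, R1C1 must be 6 to fit the 12 across and 15 down.
R2C1 = 15 − 6 = 9 completes the 15 down.
Nothing is forced directly, so branch on R2C2, whose candidates are 1 or 3. If R2C2 = 1: then R1C2 would have to be in {1,2} for the 12 across but in {4} for the 5 down — contradiction. So R2C2 = 3.
R1C2 = 5 − 3 = 2 completes the 5 down.
R1C3 = 12 − 11 = 1 completes the 12 across.
R2C3 = 19 − 14 = 5 completes the 19 across.

6 2 1 3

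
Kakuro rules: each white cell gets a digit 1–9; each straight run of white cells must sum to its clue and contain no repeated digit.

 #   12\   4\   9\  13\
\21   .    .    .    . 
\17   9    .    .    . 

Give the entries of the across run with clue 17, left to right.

9 3 1 4

4 in 2 cells must be {1,3}.
R1C1 = 12 − 9 = 3 completes the 12 down.
Given what's placed, R1C2 must be 1 to fit the 21 across and 4 down.
Given what's placed, R1C3 must be 8 to fit the 21 across and 9 down.
R1C4 = 21 − 12 = 9 completes the 21 across.
R2C2 = 4 − 1 = 3 completes the 4 down.
R2C3 = 9 − 8 = 1 completes the 9 down.
R2C4 = 17 − 13 = 4 completes the 17 across.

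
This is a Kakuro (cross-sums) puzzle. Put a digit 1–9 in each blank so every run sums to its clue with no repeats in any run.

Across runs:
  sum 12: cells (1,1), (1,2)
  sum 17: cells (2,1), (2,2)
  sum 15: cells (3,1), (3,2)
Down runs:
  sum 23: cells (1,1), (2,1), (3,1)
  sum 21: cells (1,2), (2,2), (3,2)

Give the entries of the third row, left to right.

6, 9

17 in 2 cells must be {8,9}; 23 in 3 cells must be {6,8,9}.
Nothing is forced directly, so branch on (1,1), whose candidates are 8 or 9. If (1,1) = 9: then (1,2) would have to be in {3} for the 12 across but in {4,5,6,7,8,9} for the 21 down — contradiction. So (1,1) = 8.
(1,2) = 12 − 8 = 4 completes the 12 across.
Given what's placed, (2,1) must be 9 to fit the 17 across and 23 down.
(2,2) = 17 − 9 = 8 completes the 17 across.
(3,1) = 23 − 17 = 6 completes the 23 down.
(3,2) = 15 − 6 = 9 completes the 15 across.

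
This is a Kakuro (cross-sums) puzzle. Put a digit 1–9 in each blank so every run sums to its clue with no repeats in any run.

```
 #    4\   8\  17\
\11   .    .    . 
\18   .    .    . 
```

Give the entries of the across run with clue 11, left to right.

1, 2, 8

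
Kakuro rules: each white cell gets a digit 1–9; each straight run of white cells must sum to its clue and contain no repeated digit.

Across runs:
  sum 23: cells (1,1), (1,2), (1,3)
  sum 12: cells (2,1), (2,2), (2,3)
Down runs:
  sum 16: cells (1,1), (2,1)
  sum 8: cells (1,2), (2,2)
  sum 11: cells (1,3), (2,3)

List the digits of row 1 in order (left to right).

23 in 3 cells must be {6,8,9}; 16 in 2 cells must be {7,9}.
The 23 across and the 16 down share only 9, so (1,1) = 9.
Given what's placed, (1,2) must be 6 to fit the 23 across and 8 down.
(1,3) = 23 − 15 = 8 completes the 23 across.
(2,1) = 16 − 9 = 7 completes the 16 down.
(2,2) = 8 − 6 = 2 completes the 8 down.
(2,3) = 12 − 9 = 3 completes the 12 across.

9 6 8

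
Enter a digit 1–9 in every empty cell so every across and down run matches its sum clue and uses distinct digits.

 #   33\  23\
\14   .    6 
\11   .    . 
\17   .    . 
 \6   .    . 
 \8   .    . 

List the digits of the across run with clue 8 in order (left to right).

5 3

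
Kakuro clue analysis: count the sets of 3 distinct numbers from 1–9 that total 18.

3 distinct digits from 1–9 sum between 6 and 24.

7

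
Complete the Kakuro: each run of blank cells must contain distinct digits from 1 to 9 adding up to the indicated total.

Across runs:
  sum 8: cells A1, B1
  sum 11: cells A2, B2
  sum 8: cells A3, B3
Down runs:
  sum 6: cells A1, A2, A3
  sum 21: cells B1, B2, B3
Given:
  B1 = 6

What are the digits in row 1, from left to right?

6 in 3 cells must be {1,2,3}.
A1 = 8 − 6 = 2 completes the 8 across.
Given what's placed, A2 must be 3 to fit the 11 across and 6 down.
B2 = 11 − 3 = 8 completes the 11 across.
A3 = 6 − 5 = 1 completes the 6 down.
B3 = 8 − 1 = 7 completes the 8 across.

2 6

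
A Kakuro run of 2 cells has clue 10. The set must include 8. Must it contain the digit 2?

The only way to make 10 from 2 distinct digits under that restriction is {2,8}, which contains 2.

Yes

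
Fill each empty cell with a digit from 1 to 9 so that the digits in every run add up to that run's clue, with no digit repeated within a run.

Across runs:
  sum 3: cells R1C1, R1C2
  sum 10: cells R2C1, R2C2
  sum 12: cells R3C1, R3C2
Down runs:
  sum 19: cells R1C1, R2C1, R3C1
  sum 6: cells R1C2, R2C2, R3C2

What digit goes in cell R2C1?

3 in 2 cells must be {1,2}; 6 in 3 cells must be {1,2,3}.
The 3 across and the 19 down share only 2, so R1C1 = 2.
R1C2 = 3 − 2 = 1 completes the 3 across.
Given what's placed, R3C2 must be 3 to fit the 12 across and 6 down.
R2C2 = 6 − 4 = 2 completes the 6 down.
R3C1 = 12 − 3 = 9 completes the 12 across.
R2C1 = 10 − 2 = 8 completes the 10 across.

8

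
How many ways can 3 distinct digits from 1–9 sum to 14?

8

3 distinct digits from 1–9 sum between 6 and 24.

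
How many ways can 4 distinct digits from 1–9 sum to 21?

11

4 distinct digits from 1–9 sum between 10 and 30.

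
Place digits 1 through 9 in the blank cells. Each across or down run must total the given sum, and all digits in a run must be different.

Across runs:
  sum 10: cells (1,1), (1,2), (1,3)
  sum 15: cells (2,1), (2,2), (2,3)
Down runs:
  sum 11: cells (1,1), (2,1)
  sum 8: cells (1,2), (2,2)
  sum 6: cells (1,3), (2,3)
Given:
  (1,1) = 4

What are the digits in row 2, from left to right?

7, 3, 5

(2,1) = 11 − 4 = 7 completes the 11 down.
No cell is forced outright now. (2,3) can only be 2 or 5 (the digits allowed by both its 15 across and its 6 down). If (2,3) = 2: then (1,3) would have to be in {1,5} for the 10 across but in {4} for the 6 down — contradiction. So (2,3) = 5.
(1,3) = 6 − 5 = 1 completes the 6 down.
(2,2) = 15 − 12 = 3 completes the 15 across.
(1,2) = 10 − 5 = 5 completes the 10 across.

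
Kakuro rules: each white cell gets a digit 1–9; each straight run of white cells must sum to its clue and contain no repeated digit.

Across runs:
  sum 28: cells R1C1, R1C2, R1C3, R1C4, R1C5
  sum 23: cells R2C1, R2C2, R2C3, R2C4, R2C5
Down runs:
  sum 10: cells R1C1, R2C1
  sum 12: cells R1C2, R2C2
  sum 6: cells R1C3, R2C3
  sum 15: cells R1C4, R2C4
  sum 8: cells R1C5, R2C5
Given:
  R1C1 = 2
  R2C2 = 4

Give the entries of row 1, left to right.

2, 8, 4, 9, 5

R1C2 = 12 − 4 = 8 completes the 12 down.
R2C1 = 10 − 2 = 8 completes the 10 down.
Nothing is forced directly, so branch on R2C4, whose candidates are 6 or 7. If R2C4 = 7: then R1C4 would have to be in {3,4,5,6,7,9} for the 28 across but in {8} for the 15 down — contradiction. So R2C4 = 6.
R1C4 = 15 − 6 = 9 completes the 15 down.
R2C3 = 2: the only remaining digit allowed by both the 23 across and the 6 down.
R2C5 = 23 − 20 = 3 completes the 23 across.
R1C3 = 6 − 2 = 4 completes the 6 down.
R1C5 = 28 − 23 = 5 completes the 28 across.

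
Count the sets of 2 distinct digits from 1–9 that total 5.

2 distinct digits from 1–9 sum between 3 and 17.
Enumerating: {1,4}, {2,3}.

2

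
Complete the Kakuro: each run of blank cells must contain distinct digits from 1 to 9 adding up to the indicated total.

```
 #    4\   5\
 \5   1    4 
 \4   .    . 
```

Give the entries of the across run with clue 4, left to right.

3, 1

4 in 2 cells must be {1,3}.
R2C1 = 4 − 1 = 3 completes the 4 down.
R2C2 = 4 − 3 = 1 completes the 4 across.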